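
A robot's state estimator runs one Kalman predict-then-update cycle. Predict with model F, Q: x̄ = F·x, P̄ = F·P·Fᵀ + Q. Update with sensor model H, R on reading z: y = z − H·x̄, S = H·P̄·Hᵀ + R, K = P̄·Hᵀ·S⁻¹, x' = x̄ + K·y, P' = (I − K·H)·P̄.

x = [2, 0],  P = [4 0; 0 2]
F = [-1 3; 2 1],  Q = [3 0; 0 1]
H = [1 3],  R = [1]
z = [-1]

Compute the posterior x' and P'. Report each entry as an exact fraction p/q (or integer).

x' = [-579/185, 27/37]
P' = [4264/185 -283/37; -283/37 98/37]

x̄ = F·x = [-2, 4]
P̄ = F·P·Fᵀ + Q = [25 -2; -2 19]
y = z − H·x̄ = [-11]
S = H·P̄·Hᵀ + R = [185]
K = P̄·Hᵀ·S⁻¹ = [19/185; 11/37]
x' = x̄ + K·y = [-579/185, 27/37]
P' = (I − K·H)·P̄ = [4264/185 -283/37; -283/37 98/37]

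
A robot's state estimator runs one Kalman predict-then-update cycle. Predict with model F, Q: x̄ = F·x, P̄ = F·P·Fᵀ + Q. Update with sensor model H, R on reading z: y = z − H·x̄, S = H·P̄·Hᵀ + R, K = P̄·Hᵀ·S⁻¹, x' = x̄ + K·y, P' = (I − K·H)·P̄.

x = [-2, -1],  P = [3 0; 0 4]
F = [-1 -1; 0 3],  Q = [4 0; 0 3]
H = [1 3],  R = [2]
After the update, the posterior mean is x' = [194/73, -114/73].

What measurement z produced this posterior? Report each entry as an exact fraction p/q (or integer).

x̄ = F·x = [3, -3]
P̄ = F·P·Fᵀ + Q = [11 -12; -12 39]
S = H·P̄·Hᵀ + R = [292]
K = P̄·Hᵀ·S⁻¹ = [-25/292; 105/292]
x' − x̄ = [-25/73, 105/73] = K·y
y = (KᵀK)⁻¹·Kᵀ·(x' − x̄) = [4]
z = y + H·x̄ = [4] + [-6] = [-2]

z = [-2]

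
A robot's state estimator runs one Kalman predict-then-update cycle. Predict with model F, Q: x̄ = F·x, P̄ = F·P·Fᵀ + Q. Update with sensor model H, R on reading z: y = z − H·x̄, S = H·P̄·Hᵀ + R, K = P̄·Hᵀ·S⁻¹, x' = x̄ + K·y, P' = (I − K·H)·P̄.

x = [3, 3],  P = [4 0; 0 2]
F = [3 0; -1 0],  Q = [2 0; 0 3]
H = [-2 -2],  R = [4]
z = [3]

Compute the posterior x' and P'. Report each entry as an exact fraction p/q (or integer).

x̄ = F·x = [9, -3]
P̄ = F·P·Fᵀ + Q = [38 -12; -12 7]
y = z − H·x̄ = [15]
S = H·P̄·Hᵀ + R = [88]
K = P̄·Hᵀ·S⁻¹ = [-13/22; 5/44]
x' = x̄ + K·y = [3/22, -57/44]
P' = (I − K·H)·P̄ = [80/11 -67/11; -67/11 129/22]

x' = [3/22, -57/44]
P' = [80/11 -67/11; -67/11 129/22]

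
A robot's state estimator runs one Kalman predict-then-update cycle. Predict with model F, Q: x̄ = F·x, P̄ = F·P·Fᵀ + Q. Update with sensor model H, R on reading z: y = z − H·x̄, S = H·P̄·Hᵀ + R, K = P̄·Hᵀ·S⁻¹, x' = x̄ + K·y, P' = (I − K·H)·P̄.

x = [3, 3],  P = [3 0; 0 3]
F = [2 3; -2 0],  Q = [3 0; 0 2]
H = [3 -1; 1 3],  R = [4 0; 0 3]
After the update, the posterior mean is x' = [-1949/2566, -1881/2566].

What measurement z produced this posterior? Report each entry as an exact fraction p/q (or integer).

x̄ = F·x = [15, -6]
P̄ = F·P·Fᵀ + Q = [42 -12; -12 14]
S = H·P̄·Hᵀ + R = [468 -12; -12 99]
K = P̄·Hᵀ·S⁻¹ = [763/2566 124/1283; -255/2566 1120/3849]
x' − x̄ = [-40439/2566, 13515/2566] = K·y
y = (KᵀK)⁻¹·Kᵀ·(x' − x̄) = [-53, 0]
z = y + H·x̄ = [-53, 0] + [51, -3] = [-2, -3]

z = [-2, -3]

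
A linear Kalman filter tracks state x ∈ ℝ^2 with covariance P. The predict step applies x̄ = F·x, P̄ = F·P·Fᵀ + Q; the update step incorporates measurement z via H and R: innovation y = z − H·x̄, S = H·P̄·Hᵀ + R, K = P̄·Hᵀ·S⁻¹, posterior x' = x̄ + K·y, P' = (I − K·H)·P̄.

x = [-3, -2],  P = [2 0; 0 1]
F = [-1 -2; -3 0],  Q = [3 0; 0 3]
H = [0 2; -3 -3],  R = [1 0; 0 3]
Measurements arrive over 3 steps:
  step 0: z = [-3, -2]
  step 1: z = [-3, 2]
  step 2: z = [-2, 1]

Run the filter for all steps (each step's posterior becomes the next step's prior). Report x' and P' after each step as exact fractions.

step 0: x' = [4513/2047, -2979/2047], P' = [1080/2047 -453/2047; -453/2047 480/2047]
step 1: x' = [798233/818053, -1351737/818053], P' = [403914/818053 -169443/818053; -169443/818053 185826/818053]
step 2: x' = [302045308/313977943, -364927224/313977943], P' = [154936116/313977943 -64953135/313977943; -64953135/313977943 71237604/313977943]

step 0: x̄ = F·x = [7, 9]
step 0: P̄ = F·P·Fᵀ + Q = [9 6; 6 21]
step 0: y = z − H·x̄ = [-21, 46]
step 0: S = H·P̄·Hᵀ + R = [85 -162; -162 381]
step 0: K = P̄·Hᵀ·S⁻¹ = [-906/2047 -627/2047; 960/2047 -27/2047]
step 0: x' = x̄ + K·y = [4513/2047, -2979/2047]
step 0: P' = (I − K·H)·P̄ = [1080/2047 -453/2047; -453/2047 480/2047]
step 1: x̄ = F·x = [1445/2047, -13539/2047]
step 1: P̄ = F·P·Fᵀ + Q = [7329/2047 522/2047; 522/2047 15861/2047]
step 1: y = z − H·x̄ = [20937/2047, -32188/2047]
step 1: S = H·P̄·Hᵀ + R = [65491/2047 -98298/2047; -98298/2047 224247/2047]
step 1: K = P̄·Hᵀ·S⁻¹ = [-338886/818053 -234471/818053; 371652/818053 -16383/818053]
step 1: x' = x̄ + K·y = [798233/818053, -1351737/818053]
step 1: P' = (I − K·H)·P̄ = [403914/818053 -169443/818053; -169443/818053 185826/818053]
step 2: x̄ = F·x = [1905241/818053, -2394699/818053]
step 2: P̄ = F·P·Fᵀ + Q = [2923605/818053 195084/818053; 195084/818053 6089385/818053]
step 2: y = z − H·x̄ = [3153292/818053, -650321/818053]
step 2: S = H·P̄·Hᵀ + R = [25175593/818053 -37706814/818053; -37706814/818053 87082581/818053]
step 2: K = P̄·Hᵀ·S⁻¹ = [-129906270/313977943 -89982981/313977943; 142475208/313977943 -6284469/313977943]
step 2: x' = x̄ + K·y = [302045308/313977943, -364927224/313977943]
step 2: P' = (I − K·H)·P̄ = [154936116/313977943 -64953135/313977943; -64953135/313977943 71237604/313977943]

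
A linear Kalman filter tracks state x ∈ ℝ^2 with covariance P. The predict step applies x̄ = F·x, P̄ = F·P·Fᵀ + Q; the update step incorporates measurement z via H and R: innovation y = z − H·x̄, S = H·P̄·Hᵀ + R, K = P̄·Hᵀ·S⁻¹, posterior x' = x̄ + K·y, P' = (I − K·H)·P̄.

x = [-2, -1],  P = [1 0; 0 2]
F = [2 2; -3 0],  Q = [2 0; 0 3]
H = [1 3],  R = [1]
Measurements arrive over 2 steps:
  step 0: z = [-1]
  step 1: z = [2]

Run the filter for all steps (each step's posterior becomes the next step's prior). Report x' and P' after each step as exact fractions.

step 0: x' = [-470/87, 44/29], P' = [1202/87 -134/29; -134/29 48/29]
step 1: x' = [-5070/3667, 4191/3667], P' = [75767/18335 -52521/36670; -52521/36670 44493/73340]

step 0: x̄ = F·x = [-6, 6]
step 0: P̄ = F·P·Fᵀ + Q = [14 -6; -6 12]
step 0: y = z − H·x̄ = [-13]
step 0: S = H·P̄·Hᵀ + R = [87]
step 0: K = P̄·Hᵀ·S⁻¹ = [-4/87; 10/29]
step 0: x' = x̄ + K·y = [-470/87, 44/29]
step 0: P' = (I − K·H)·P̄ = [1202/87 -134/29; -134/29 48/29]
step 1: x̄ = F·x = [-676/87, 470/29]
step 1: P̄ = F·P·Fᵀ + Q = [2342/87 -1600/29; -1600/29 3693/29]
step 1: y = z − H·x̄ = [-3380/87]
step 1: S = H·P̄·Hᵀ + R = [73340/87]
step 1: K = P̄·Hᵀ·S⁻¹ = [-6029/36670; 28437/73340]
step 1: x' = x̄ + K·y = [-5070/3667, 4191/3667]
step 1: P' = (I − K·H)·P̄ = [75767/18335 -52521/36670; -52521/36670 44493/73340]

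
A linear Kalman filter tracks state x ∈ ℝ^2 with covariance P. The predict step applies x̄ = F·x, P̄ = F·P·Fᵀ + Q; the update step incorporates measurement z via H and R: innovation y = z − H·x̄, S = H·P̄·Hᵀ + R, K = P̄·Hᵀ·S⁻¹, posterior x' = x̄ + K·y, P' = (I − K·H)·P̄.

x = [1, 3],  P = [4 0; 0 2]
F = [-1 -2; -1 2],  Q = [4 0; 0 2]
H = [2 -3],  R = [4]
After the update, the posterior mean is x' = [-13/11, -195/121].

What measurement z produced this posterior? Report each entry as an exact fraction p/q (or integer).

z = [3]

x̄ = F·x = [-7, 5]
P̄ = F·P·Fᵀ + Q = [16 -4; -4 14]
S = H·P̄·Hᵀ + R = [242]
K = P̄·Hᵀ·S⁻¹ = [2/11; -25/121]
x' − x̄ = [64/11, -800/121] = K·y
y = (KᵀK)⁻¹·Kᵀ·(x' − x̄) = [32]
z = y + H·x̄ = [32] + [-29] = [3]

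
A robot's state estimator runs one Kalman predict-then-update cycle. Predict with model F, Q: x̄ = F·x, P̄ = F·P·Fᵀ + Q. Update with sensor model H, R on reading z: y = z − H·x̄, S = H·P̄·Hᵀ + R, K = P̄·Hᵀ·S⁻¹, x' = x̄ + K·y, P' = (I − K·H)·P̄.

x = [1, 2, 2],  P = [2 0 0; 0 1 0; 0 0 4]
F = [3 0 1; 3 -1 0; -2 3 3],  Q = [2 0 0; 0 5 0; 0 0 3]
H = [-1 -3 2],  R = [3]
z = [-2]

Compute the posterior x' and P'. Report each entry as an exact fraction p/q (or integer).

x' = [4867/755, 487/151, 5352/755]
P' = [12036/755 846/151 12246/755; 846/151 744/151 1503/151; 12246/755 1503/151 17631/755]

x̄ = F·x = [5, 1, 10]
P̄ = F·P·Fᵀ + Q = [24 18 0; 18 24 -15; 0 -15 56]
y = z − H·x̄ = [-14]
S = H·P̄·Hᵀ + R = [755]
K = P̄·Hᵀ·S⁻¹ = [-78/755; -24/151; 157/755]
x' = x̄ + K·y = [4867/755, 487/151, 5352/755]
P' = (I − K·H)·P̄ = [12036/755 846/151 12246/755; 846/151 744/151 1503/151; 12246/755 1503/151 17631/755]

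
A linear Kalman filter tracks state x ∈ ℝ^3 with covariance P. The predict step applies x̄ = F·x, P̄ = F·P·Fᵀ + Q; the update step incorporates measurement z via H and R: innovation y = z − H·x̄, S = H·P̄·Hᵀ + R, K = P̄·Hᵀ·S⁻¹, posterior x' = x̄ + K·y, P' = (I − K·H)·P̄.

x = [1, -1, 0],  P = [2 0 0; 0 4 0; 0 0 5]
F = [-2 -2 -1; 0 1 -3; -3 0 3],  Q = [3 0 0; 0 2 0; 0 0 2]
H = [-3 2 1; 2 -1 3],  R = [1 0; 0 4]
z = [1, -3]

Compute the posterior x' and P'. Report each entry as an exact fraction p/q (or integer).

x̄ = F·x = [0, -1, -3]
P̄ = F·P·Fᵀ + Q = [32 7 -3; 7 51 -45; -3 -45 65]
y = z − H·x̄ = [6, 5]
S = H·P̄·Hᵀ + R = [312 -254; -254 974]
K = P̄·Hᵀ·S⁻¹ = [-35299/119686 -3307/119686; -308/8549 -1590/8549; 10963/59843 17236/59843]
x' = x̄ + K·y = [-228329/119686, -18347/8549, -27571/59843]
P' = (I − K·H)·P̄ = [988273/119686 109983/8549 -75002/59843; 109983/8549 173607/8549 -17573/8549; -75002/59843 -17573/8549 31979/59843]

x' = [-228329/119686, -18347/8549, -27571/59843]
P' = [988273/119686 109983/8549 -75002/59843; 109983/8549 173607/8549 -17573/8549; -75002/59843 -17573/8549 31979/59843]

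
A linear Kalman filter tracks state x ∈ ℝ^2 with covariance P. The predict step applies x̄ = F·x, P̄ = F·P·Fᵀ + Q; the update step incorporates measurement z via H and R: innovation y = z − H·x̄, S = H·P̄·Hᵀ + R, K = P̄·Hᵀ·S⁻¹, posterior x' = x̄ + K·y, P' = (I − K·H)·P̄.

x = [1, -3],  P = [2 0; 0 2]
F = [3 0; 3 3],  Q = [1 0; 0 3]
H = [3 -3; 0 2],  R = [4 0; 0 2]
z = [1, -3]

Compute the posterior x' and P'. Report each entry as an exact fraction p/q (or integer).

x' = [-1329/1604, -11301/8020]
P' = [1433/1604 765/1604; 765/1604 3909/8020]

x̄ = F·x = [3, -6]
P̄ = F·P·Fᵀ + Q = [19 18; 18 39]
y = z − H·x̄ = [-26, 9]
S = H·P̄·Hᵀ + R = [202 -126; -126 158]
K = P̄·Hᵀ·S⁻¹ = [501/1604 765/1604; -63/8020 3909/8020]
x' = x̄ + K·y = [-1329/1604, -11301/8020]
P' = (I − K·H)·P̄ = [1433/1604 765/1604; 765/1604 3909/8020]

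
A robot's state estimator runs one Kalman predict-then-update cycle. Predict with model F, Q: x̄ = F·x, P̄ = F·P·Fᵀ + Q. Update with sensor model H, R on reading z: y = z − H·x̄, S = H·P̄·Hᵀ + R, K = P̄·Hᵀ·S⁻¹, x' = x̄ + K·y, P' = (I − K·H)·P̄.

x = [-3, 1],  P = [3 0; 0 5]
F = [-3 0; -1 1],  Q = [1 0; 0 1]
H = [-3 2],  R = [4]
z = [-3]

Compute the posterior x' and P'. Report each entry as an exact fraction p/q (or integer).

x̄ = F·x = [9, 4]
P̄ = F·P·Fᵀ + Q = [28 9; 9 9]
y = z − H·x̄ = [16]
S = H·P̄·Hᵀ + R = [184]
K = P̄·Hᵀ·S⁻¹ = [-33/92; -9/184]
x' = x̄ + K·y = [75/23, 74/23]
P' = (I − K·H)·P̄ = [199/46 531/92; 531/92 1575/184]

x' = [75/23, 74/23]
P' = [199/46 531/92; 531/92 1575/184]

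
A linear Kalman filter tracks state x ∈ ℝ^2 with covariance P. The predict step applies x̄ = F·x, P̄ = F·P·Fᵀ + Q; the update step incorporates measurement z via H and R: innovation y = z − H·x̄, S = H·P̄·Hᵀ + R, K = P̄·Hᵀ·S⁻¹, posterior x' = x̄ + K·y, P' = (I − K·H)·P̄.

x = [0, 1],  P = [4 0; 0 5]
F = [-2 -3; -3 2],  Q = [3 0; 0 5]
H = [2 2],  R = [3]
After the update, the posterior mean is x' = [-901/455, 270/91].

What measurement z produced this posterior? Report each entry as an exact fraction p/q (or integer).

x̄ = F·x = [-3, 2]
P̄ = F·P·Fᵀ + Q = [64 -6; -6 61]
S = H·P̄·Hᵀ + R = [455]
K = P̄·Hᵀ·S⁻¹ = [116/455; 22/91]
x' − x̄ = [464/455, 88/91] = K·y
y = (KᵀK)⁻¹·Kᵀ·(x' − x̄) = [4]
z = y + H·x̄ = [4] + [-2] = [2]

z = [2]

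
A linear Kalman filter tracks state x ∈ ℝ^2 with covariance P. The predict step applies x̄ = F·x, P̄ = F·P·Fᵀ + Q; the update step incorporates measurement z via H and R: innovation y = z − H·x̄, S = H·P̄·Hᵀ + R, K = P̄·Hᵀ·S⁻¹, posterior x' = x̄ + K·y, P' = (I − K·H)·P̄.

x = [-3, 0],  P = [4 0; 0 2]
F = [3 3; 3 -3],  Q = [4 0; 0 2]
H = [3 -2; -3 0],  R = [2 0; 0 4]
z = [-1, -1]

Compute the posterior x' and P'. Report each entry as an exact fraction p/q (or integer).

x' = [5175/27109, 19471/27109]
P' = [11812/27109 17580/27109; 17580/27109 39586/27109]

x̄ = F·x = [-9, -9]
P̄ = F·P·Fᵀ + Q = [58 18; 18 56]
y = z − H·x̄ = [8, -28]
S = H·P̄·Hᵀ + R = [532 -414; -414 526]
K = P̄·Hᵀ·S⁻¹ = [138/27109 -8859/27109; -13216/27109 -13185/27109]
x' = x̄ + K·y = [5175/27109, 19471/27109]
P' = (I − K·H)·P̄ = [11812/27109 17580/27109; 17580/27109 39586/27109]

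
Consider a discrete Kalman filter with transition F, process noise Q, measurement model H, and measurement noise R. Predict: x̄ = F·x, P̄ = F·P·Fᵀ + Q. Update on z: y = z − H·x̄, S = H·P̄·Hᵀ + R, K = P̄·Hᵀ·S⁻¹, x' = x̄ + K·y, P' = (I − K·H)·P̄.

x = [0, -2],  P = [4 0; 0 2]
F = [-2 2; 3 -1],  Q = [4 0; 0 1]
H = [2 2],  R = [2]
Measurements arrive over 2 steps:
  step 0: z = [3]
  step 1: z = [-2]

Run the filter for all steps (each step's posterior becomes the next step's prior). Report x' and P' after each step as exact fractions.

step 0: x̄ = F·x = [-4, 2]
step 0: P̄ = F·P·Fᵀ + Q = [28 -28; -28 39]
step 0: y = z − H·x̄ = [7]
step 0: S = H·P̄·Hᵀ + R = [46]
step 0: K = P̄·Hᵀ·S⁻¹ = [0; 11/23]
step 0: x' = x̄ + K·y = [-4, 123/23]
step 0: P' = (I − K·H)·P̄ = [28 -28; -28 655/23]
step 1: x̄ = F·x = [430/23, -399/23]
step 1: P̄ = F·P·Fᵀ + Q = [10440/23 -10326/23; -10326/23 10338/23]
step 1: y = z − H·x̄ = [-108/23]
step 1: S = H·P̄·Hᵀ + R = [550/23]
step 1: K = P̄·Hᵀ·S⁻¹ = [114/275; 12/275]
step 1: x' = x̄ + K·y = [4606/275, -4827/275]
step 1: P' = (I − K·H)·P̄ = [123696/275 -123582/275; -123582/275 123594/275]

step 0: x' = [-4, 123/23], P' = [28 -28; -28 655/23]
step 1: x' = [4606/275, -4827/275], P' = [123696/275 -123582/275; -123582/275 123594/275]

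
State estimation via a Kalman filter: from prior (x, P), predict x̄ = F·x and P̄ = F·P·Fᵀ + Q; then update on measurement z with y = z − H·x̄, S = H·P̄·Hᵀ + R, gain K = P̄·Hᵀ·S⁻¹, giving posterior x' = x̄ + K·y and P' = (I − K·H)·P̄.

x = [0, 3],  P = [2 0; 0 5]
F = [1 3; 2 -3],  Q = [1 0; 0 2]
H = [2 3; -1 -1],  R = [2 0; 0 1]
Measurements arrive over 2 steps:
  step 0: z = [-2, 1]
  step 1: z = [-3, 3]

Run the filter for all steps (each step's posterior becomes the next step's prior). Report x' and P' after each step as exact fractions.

step 0: x̄ = F·x = [9, -9]
step 0: P̄ = F·P·Fᵀ + Q = [48 -41; -41 55]
step 0: y = z − H·x̄ = [7, 1]
step 0: S = H·P̄·Hᵀ + R = [197 -56; -56 22]
step 0: K = P̄·Hᵀ·S⁻¹ = [-493/599 -2891/1198; 521/599 945/599]
step 0: x' = x̄ + K·y = [989/1198, -799/599]
step 0: P' = (I − K·H)·P̄ = [10645/1198 -3877/599; -3877/599 2932/599]
step 1: x̄ = F·x = [-3805/1198, 3386/599]
step 1: P̄ = F·P·Fᵀ + Q = [18095/1198 -27374/599; -27374/599 95400/599]
step 1: y = z − H·x̄ = [-8150/599, 6561/1198]
step 1: S = H·P̄·Hᵀ + R = [567500/599 -167425/599; -167425/599 100597/1198]
step 1: K = P̄·Hᵀ·S⁻¹ = [-254003/856875 -21331/34275; 140476/285625 3252/11425]
step 1: x' = x̄ + K·y = [-17489/6855, 1188/2285]
step 1: P' = (I − K·H)·P̄ = [2107831/856875 -524852/285625; -524852/285625 443552/285625]

step 0: x' = [989/1198, -799/599], P' = [10645/1198 -3877/599; -3877/599 2932/599]
step 1: x' = [-17489/6855, 1188/2285], P' = [2107831/856875 -524852/285625; -524852/285625 443552/285625]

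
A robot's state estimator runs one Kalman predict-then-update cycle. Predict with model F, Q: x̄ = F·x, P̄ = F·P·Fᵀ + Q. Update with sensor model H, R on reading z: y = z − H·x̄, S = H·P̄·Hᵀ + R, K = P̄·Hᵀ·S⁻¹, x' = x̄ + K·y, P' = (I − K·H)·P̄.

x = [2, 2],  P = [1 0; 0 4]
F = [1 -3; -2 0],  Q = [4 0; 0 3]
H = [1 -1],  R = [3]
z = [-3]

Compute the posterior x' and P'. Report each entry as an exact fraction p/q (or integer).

x' = [-349/55, -193/55]
P' = [406/55 277/55; 277/55 304/55]

x̄ = F·x = [-4, -4]
P̄ = F·P·Fᵀ + Q = [41 -2; -2 7]
y = z − H·x̄ = [-3]
S = H·P̄·Hᵀ + R = [55]
K = P̄·Hᵀ·S⁻¹ = [43/55; -9/55]
x' = x̄ + K·y = [-349/55, -193/55]
P' = (I − K·H)·P̄ = [406/55 277/55; 277/55 304/55]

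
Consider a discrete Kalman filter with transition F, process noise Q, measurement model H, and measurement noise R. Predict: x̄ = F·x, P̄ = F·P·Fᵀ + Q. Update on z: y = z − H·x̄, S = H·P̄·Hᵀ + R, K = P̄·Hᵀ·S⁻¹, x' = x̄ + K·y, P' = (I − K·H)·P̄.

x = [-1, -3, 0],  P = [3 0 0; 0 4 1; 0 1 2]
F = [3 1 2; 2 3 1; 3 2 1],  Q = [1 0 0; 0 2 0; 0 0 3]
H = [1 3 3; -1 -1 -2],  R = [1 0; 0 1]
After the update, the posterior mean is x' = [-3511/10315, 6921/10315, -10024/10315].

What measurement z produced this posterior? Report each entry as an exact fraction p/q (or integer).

z = [-1, 2]

x̄ = F·x = [-6, -11, -9]
P̄ = F·P·Fᵀ + Q = [44 41 44; 41 58 49; 44 49 52]
S = H·P̄·Hᵀ + R = [2427 -1355; -1355 765]
K = P̄·Hᵀ·S⁻¹ = [-568/2063 -7363/10315; 1999/4126 12391/20630; -148/2063 -3967/10315]
x' − x̄ = [58379/10315, 120386/10315, 82811/10315] = K·y
y = (KᵀK)⁻¹·Kᵀ·(x' − x̄) = [65, -33]
z = y + H·x̄ = [65, -33] + [-66, 35] = [-1, 2]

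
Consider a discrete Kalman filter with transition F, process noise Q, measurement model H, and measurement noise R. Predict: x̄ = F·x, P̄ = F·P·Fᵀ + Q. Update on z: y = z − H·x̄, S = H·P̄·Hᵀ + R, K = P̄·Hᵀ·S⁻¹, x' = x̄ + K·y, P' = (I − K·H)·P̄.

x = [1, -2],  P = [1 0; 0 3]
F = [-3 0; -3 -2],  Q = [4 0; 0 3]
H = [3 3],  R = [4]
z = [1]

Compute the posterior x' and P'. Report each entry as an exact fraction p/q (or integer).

x' = [-1035/499, 1192/499]
P' = [2131/499 -2043/499; -2043/499 2175/499]

x̄ = F·x = [-3, 1]
P̄ = F·P·Fᵀ + Q = [13 9; 9 24]
y = z − H·x̄ = [7]
S = H·P̄·Hᵀ + R = [499]
K = P̄·Hᵀ·S⁻¹ = [66/499; 99/499]
x' = x̄ + K·y = [-1035/499, 1192/499]
P' = (I − K·H)·P̄ = [2131/499 -2043/499; -2043/499 2175/499]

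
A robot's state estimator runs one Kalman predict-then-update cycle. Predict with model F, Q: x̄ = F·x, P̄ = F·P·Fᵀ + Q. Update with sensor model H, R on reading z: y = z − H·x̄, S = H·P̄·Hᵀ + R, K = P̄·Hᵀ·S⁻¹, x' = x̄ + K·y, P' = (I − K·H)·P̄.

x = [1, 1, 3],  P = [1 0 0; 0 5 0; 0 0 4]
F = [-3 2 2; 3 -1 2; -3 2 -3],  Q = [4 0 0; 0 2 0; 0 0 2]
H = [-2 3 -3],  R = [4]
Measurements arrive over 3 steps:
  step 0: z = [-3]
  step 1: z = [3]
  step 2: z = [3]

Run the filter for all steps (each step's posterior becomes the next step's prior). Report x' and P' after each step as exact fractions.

step 0: x' = [15539/1961, 4831/1961, -3630/1961], P' = [81205/1961 22299/1961 -31675/1961; 22299/1961 9391/1961 -5783/1961; -31675/1961 -5783/1961 15787/1961]
step 1: x' = [23323985/5349041, 7528846/5349041, -13457625/5349041], P' = [144515769/5349041 43552366/5349041 -51367720/5349041; 43552366/5349041 20502543/5349041 -9389495/5349041; -51367720/5349041 -9389495/5349041 25425831/5349041]
step 2: x' = [-22300070159/4808580948, -406825457/2404290474, 77922415/40750686], P' = [205241239039/9617161896 30825828703/4808580948 -616276775/81501372; 30825828703/4808580948 7949690827/2404290474 -46063535/40750686; -616276775/81501372 -46063535/40750686 163881041/40750686]

step 0: x̄ = F·x = [5, 8, -10]
step 0: P̄ = F·P·Fᵀ + Q = [49 -3 5; -3 32 -43; 5 -43 67]
step 0: y = z − H·x̄ = [-47]
step 0: S = H·P̄·Hᵀ + R = [1961]
step 0: K = P̄·Hᵀ·S⁻¹ = [-122/1961; 231/1961; -340/1961]
step 0: x' = x̄ + K·y = [15539/1961, 4831/1961, -3630/1961]
step 0: P' = (I − K·H)·P̄ = [81205/1961 22299/1961 -31675/1961; 22299/1961 9391/1961 -5783/1961; -31675/1961 -5783/1961 15787/1961]
step 1: x̄ = F·x = [-1195/53, 34526/1961, -26065/1961]
step 1: P̄ = F·P·Fᵀ + Q = [24477/53 -13442/53 8720/53; -13442/53 316544/1961 -209014/1961; 8720/53 -209014/1961 146072/1961]
step 1: y = z − H·x̄ = [-264320/1961]
step 1: S = H·P̄·Hᵀ + R = [21396164/1961]
step 1: K = P̄·Hᵀ·S⁻¹ = [-1067820/5349041; 1285691/10698082; -855269/10698082]
step 1: x' = x̄ + K·y = [23323985/5349041, 7528846/5349041, -13457625/5349041]
step 1: P' = (I − K·H)·P̄ = [144515769/5349041 43552366/5349041 -51367720/5349041; 43552366/5349041 20502543/5349041 -9389495/5349041; -51367720/5349041 -9389495/5349041 25425831/5349041]
step 2: x̄ = F·x = [-81829513/5349041, 35527859/5349041, -14541388/5349041]
step 2: P̄ = F·P·Fᵀ + Q = [1524419869/5349041 -866751379/5349041 572144545/5349041; -866751379/5349041 593377014/5349041 -397441364/5349041; 572144545/5349041 -397441364/5349041 287609242/5349041]
step 2: y = z − H·x̄ = [-297819644/5349041]
step 2: S = H·P̄·Hᵀ + R = [38468647584/5349041]
step 2: K = P̄·Hᵀ·S⁻¹ = [-3682763755/19234323792; 1176489473/9617161896; -13556953/163002744]
step 2: x' = x̄ + K·y = [-22300070159/4808580948, -406825457/2404290474, 77922415/40750686]
step 2: P' = (I − K·H)·P̄ = [205241239039/9617161896 30825828703/4808580948 -616276775/81501372; 30825828703/4808580948 7949690827/2404290474 -46063535/40750686; -616276775/81501372 -46063535/40750686 163881041/40750686]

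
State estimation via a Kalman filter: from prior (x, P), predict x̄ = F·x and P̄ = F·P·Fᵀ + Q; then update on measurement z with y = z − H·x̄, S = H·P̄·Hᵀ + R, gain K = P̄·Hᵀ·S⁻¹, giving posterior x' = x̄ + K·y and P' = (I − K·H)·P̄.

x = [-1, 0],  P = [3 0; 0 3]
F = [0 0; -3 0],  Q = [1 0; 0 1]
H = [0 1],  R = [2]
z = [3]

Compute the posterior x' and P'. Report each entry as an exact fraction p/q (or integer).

x' = [0, 3]
P' = [1 0; 0 28/15]

x̄ = F·x = [0, 3]
P̄ = F·P·Fᵀ + Q = [1 0; 0 28]
y = z − H·x̄ = [0]
S = H·P̄·Hᵀ + R = [30]
K = P̄·Hᵀ·S⁻¹ = [0; 14/15]
x' = x̄ + K·y = [0, 3]
P' = (I − K·H)·P̄ = [1 0; 0 28/15]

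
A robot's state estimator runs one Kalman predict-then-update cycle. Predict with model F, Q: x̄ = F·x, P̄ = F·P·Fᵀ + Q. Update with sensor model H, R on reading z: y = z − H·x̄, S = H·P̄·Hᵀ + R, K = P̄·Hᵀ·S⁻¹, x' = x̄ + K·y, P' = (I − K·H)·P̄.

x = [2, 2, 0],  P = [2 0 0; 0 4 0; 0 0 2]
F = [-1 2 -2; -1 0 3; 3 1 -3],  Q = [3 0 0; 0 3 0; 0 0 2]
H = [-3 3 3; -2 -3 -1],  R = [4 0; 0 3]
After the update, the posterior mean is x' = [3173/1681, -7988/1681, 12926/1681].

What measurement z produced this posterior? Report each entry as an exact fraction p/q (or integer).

x̄ = F·x = [2, -2, 8]
P̄ = F·P·Fᵀ + Q = [29 -10 14; -10 23 -24; 14 -24 42]
S = H·P̄·Hᵀ + R = [346 57; 57 160]
K = P̄·Hᵀ·S⁻¹ = [-9606/52111 -10257/52111; 5745/52111 -10189/52111; 1806/52111 8/52111]
x' − x̄ = [-189/1681, -4626/1681, -522/1681] = K·y
y = (KᵀK)⁻¹·Kᵀ·(x' − x̄) = [-9, 9]
z = y + H·x̄ = [-9, 9] + [12, -6] = [3, 3]

z = [3, 3]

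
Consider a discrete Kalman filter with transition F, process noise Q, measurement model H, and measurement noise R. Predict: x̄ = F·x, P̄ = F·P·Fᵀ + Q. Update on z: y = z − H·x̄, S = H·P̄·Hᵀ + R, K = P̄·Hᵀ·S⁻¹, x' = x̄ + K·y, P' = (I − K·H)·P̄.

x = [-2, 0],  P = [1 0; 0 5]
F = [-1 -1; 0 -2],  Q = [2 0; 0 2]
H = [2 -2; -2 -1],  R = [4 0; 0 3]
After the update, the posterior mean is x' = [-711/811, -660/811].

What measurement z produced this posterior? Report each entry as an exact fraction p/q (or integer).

x̄ = F·x = [2, 0]
P̄ = F·P·Fᵀ + Q = [8 10; 10 22]
S = H·P̄·Hᵀ + R = [44 32; 32 97]
K = P̄·Hᵀ·S⁻¹ = [111/811 -254/811; -246/811 -270/811]
x' − x̄ = [-2333/811, -660/811] = K·y
y = (KᵀK)⁻¹·Kᵀ·(x' − x̄) = [-5, 7]
z = y + H·x̄ = [-5, 7] + [4, -4] = [-1, 3]

z = [-1, 3]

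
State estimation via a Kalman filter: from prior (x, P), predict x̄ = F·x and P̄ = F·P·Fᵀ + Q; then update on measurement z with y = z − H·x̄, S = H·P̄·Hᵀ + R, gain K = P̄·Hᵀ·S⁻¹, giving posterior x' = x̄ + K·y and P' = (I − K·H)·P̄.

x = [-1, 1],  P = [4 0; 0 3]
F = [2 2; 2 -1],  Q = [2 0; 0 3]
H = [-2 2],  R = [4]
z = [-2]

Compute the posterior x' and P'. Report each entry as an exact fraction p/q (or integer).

x' = [-40/33, -25/11]
P' = [590/33 190/11; 190/11 194/11]

x̄ = F·x = [0, -3]
P̄ = F·P·Fᵀ + Q = [30 10; 10 22]
y = z − H·x̄ = [4]
S = H·P̄·Hᵀ + R = [132]
K = P̄·Hᵀ·S⁻¹ = [-10/33; 2/11]
x' = x̄ + K·y = [-40/33, -25/11]
P' = (I − K·H)·P̄ = [590/33 190/11; 190/11 194/11]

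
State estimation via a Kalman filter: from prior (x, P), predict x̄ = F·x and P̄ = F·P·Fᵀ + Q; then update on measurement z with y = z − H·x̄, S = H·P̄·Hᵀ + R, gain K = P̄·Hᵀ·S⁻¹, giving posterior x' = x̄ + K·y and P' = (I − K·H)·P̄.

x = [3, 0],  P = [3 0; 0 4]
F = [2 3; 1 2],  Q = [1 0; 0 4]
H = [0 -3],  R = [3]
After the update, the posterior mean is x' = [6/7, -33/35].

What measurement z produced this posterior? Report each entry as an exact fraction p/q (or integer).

z = [3]

x̄ = F·x = [6, 3]
P̄ = F·P·Fᵀ + Q = [49 30; 30 23]
S = H·P̄·Hᵀ + R = [210]
K = P̄·Hᵀ·S⁻¹ = [-3/7; -23/70]
x' − x̄ = [-36/7, -138/35] = K·y
y = (KᵀK)⁻¹·Kᵀ·(x' − x̄) = [12]
z = y + H·x̄ = [12] + [-9] = [3]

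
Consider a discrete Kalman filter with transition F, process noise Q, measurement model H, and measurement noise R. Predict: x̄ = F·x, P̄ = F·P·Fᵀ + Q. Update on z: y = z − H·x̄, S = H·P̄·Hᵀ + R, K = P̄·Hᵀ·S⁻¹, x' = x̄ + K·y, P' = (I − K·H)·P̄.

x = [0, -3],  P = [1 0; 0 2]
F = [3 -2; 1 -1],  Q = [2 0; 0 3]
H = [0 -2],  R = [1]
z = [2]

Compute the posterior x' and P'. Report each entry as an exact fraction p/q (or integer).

x̄ = F·x = [6, 3]
P̄ = F·P·Fᵀ + Q = [19 7; 7 6]
y = z − H·x̄ = [8]
S = H·P̄·Hᵀ + R = [25]
K = P̄·Hᵀ·S⁻¹ = [-14/25; -12/25]
x' = x̄ + K·y = [38/25, -21/25]
P' = (I − K·H)·P̄ = [279/25 7/25; 7/25 6/25]

x' = [38/25, -21/25]
P' = [279/25 7/25; 7/25 6/25]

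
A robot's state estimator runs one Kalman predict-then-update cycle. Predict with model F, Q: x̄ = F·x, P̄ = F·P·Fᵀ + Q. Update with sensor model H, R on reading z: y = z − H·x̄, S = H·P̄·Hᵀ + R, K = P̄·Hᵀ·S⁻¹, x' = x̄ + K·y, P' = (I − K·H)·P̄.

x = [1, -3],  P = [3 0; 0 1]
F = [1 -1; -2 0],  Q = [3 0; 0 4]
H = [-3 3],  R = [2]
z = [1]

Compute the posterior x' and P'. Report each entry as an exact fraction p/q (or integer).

x̄ = F·x = [4, -2]
P̄ = F·P·Fᵀ + Q = [7 -6; -6 16]
y = z − H·x̄ = [19]
S = H·P̄·Hᵀ + R = [317]
K = P̄·Hᵀ·S⁻¹ = [-39/317; 66/317]
x' = x̄ + K·y = [527/317, 620/317]
P' = (I − K·H)·P̄ = [698/317 672/317; 672/317 716/317]

x' = [527/317, 620/317]
P' = [698/317 672/317; 672/317 716/317]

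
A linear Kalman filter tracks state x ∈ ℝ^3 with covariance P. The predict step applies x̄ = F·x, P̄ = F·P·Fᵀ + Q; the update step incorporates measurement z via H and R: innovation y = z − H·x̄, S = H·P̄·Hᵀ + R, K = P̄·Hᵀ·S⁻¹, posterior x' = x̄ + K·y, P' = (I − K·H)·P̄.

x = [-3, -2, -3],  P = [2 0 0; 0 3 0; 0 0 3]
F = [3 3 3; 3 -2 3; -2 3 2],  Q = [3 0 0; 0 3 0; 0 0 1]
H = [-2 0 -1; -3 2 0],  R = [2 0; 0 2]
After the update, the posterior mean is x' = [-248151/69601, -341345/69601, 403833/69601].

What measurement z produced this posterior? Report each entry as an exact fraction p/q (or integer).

z = [1, 1]

x̄ = F·x = [-24, -14, -6]
P̄ = F·P·Fᵀ + Q = [75 27 33; 27 60 -12; 33 -12 48]
S = H·P̄·Hᵀ + R = [482 465; 465 593]
K = P̄·Hᵀ·S⁻¹ = [-29004/69601 2673/69601; -43041/69601 38328/69601; -10407/69601 -6276/69601]
x' − x̄ = [1422273/69601, 633069/69601, 821439/69601] = K·y
y = (KᵀK)⁻¹·Kᵀ·(x' − x̄) = [-53, -43]
z = y + H·x̄ = [-53, -43] + [54, 44] = [1, 1]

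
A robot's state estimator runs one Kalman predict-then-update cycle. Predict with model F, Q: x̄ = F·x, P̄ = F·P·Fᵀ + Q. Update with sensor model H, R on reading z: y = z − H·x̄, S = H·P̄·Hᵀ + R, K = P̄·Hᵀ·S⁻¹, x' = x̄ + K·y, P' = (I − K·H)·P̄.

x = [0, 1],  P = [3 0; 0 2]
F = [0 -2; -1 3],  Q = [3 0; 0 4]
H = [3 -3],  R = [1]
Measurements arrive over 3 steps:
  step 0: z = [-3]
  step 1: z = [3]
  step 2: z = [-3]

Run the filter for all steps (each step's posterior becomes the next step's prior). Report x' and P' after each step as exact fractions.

step 0: x' = [-254/541, 291/541], P' = [1190/541 1167/541; 1167/541 1204/541]
step 1: x' = [98421/105602, -3028/52801], P' = [378607/211204 183639/105602; 183639/105602 94839/52801]
step 2: x' = [-65796772/69224599, 2959221/69224599], P' = [123983865/69224599 120291249/69224599; 120291249/69224599 124266788/69224599]

step 0: x̄ = F·x = [-2, 3]
step 0: P̄ = F·P·Fᵀ + Q = [11 -12; -12 25]
step 0: y = z − H·x̄ = [12]
step 0: S = H·P̄·Hᵀ + R = [541]
step 0: K = P̄·Hᵀ·S⁻¹ = [69/541; -111/541]
step 0: x' = x̄ + K·y = [-254/541, 291/541]
step 0: P' = (I − K·H)·P̄ = [1190/541 1167/541; 1167/541 1204/541]
step 1: x̄ = F·x = [-582/541, 1127/541]
step 1: P̄ = F·P·Fᵀ + Q = [6439/541 -4890/541; -4890/541 7188/541]
step 1: y = z − H·x̄ = [6750/541]
step 1: S = H·P̄·Hᵀ + R = [211204/541]
step 1: K = P̄·Hᵀ·S⁻¹ = [33987/211204; -18117/105602]
step 1: x' = x̄ + K·y = [98421/105602, -3028/52801]
step 1: P' = (I − K·H)·P̄ = [378607/211204 183639/105602; 183639/105602 94839/52801]
step 2: x̄ = F·x = [6056/52801, -116589/105602]
step 2: P̄ = F·P·Fᵀ + Q = [537759/52801 -385395/52801; -385395/52801 2433959/211204]
step 2: y = z − H·x̄ = [-702909/105602]
step 2: S = H·P̄·Hᵀ + R = [69224599/211204]
step 2: K = P̄·Hᵀ·S⁻¹ = [11077848/69224599; -11926617/69224599]
step 2: x' = x̄ + K·y = [-65796772/69224599, 2959221/69224599]
step 2: P' = (I − K·H)·P̄ = [123983865/69224599 120291249/69224599; 120291249/69224599 124266788/69224599]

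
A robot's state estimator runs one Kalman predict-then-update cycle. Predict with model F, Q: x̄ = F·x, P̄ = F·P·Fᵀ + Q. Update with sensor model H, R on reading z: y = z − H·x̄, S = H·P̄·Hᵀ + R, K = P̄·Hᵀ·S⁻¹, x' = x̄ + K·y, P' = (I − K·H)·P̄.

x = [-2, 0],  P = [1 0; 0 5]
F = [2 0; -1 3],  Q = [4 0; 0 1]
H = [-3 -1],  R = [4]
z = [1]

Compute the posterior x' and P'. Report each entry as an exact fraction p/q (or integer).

x' = [-82/37, 197/37]
P' = [404/111 -1124/111; -1124/111 3536/111]

x̄ = F·x = [-4, 2]
P̄ = F·P·Fᵀ + Q = [8 -2; -2 47]
y = z − H·x̄ = [-9]
S = H·P̄·Hᵀ + R = [111]
K = P̄·Hᵀ·S⁻¹ = [-22/111; -41/111]
x' = x̄ + K·y = [-82/37, 197/37]
P' = (I − K·H)·P̄ = [404/111 -1124/111; -1124/111 3536/111]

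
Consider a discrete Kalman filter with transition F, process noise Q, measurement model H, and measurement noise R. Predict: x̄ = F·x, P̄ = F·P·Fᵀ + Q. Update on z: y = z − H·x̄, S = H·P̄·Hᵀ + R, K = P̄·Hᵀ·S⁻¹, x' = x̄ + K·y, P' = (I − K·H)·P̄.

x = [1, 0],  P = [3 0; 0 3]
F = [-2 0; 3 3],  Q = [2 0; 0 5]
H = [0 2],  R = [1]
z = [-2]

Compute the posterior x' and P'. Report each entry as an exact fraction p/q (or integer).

x' = [-62/79, -233/237]
P' = [674/79 -6/79; -6/79 59/237]

x̄ = F·x = [-2, 3]
P̄ = F·P·Fᵀ + Q = [14 -18; -18 59]
y = z − H·x̄ = [-8]
S = H·P̄·Hᵀ + R = [237]
K = P̄·Hᵀ·S⁻¹ = [-12/79; 118/237]
x' = x̄ + K·y = [-62/79, -233/237]
P' = (I − K·H)·P̄ = [674/79 -6/79; -6/79 59/237]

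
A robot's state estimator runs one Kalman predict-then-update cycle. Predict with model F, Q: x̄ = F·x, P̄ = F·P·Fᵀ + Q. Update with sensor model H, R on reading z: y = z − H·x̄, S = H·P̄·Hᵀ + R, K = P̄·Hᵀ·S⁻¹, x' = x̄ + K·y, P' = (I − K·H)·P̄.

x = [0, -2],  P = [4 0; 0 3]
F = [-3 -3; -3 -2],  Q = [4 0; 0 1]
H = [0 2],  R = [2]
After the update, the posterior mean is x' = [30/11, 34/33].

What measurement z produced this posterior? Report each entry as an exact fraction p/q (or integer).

z = [2]

x̄ = F·x = [6, 4]
P̄ = F·P·Fᵀ + Q = [67 54; 54 49]
S = H·P̄·Hᵀ + R = [198]
K = P̄·Hᵀ·S⁻¹ = [6/11; 49/99]
x' − x̄ = [-36/11, -98/33] = K·y
y = (KᵀK)⁻¹·Kᵀ·(x' − x̄) = [-6]
z = y + H·x̄ = [-6] + [8] = [2]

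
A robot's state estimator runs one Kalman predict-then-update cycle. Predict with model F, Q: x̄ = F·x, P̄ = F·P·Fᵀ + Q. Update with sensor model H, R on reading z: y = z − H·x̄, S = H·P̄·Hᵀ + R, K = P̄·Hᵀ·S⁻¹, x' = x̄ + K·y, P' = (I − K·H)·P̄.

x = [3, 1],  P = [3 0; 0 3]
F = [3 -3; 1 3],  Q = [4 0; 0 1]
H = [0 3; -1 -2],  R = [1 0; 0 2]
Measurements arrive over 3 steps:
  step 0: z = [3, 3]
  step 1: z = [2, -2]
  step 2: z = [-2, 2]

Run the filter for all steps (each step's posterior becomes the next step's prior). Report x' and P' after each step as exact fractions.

step 0: x' = [-294/67, 261/268], P' = [2034/871 -373/1742; -373/1742 96/871]
step 1: x' = [-41329/63946, 1014653/1278920], P' = [68226/31973 -5554/31973; -5554/31973 64959/639460]
step 2: x' = [-5149155/3161572, -101844173/214986896], P' = [3341973/1580786 -1085077/6323144; -1085077/6323144 43579329/429973792]

step 0: x̄ = F·x = [6, 6]
step 0: P̄ = F·P·Fᵀ + Q = [58 -18; -18 31]
step 0: y = z − H·x̄ = [-15, 21]
step 0: S = H·P̄·Hᵀ + R = [280 -132; -132 112]
step 0: K = P̄·Hᵀ·S⁻¹ = [-1119/1742 -1661/1742; 288/871 -11/3484]
step 0: x' = x̄ + K·y = [-294/67, 261/268]
step 0: P' = (I − K·H)·P̄ = [2034/871 -373/1742; -373/1742 96/871]
step 1: x̄ = F·x = [-4311/268, -393/268]
step 1: P̄ = F·P·Fᵀ + Q = [26011/871 4119/871; 4119/871 2650/871]
step 1: y = z − H·x̄ = [1715/268, -5633/268]
step 1: S = H·P̄·Hᵀ + R = [24721/871 -28257/871; -28257/871 54829/871]
step 1: K = P̄·Hᵀ·S⁻¹ = [-16662/31973 -28559/31973; 194877/639460 -9419/639460]
step 1: x' = x̄ + K·y = [-41329/63946, 1014653/1278920]
step 1: P' = (I − K·H)·P̄ = [68226/31973 -5554/31973; -5554/31973 64959/639460]
step 2: x̄ = F·x = [-5523699/1278920, 2217379/1278920]
step 2: P̄ = F·P·Fᵀ + Q = [17422591/639460 2842449/639460; 2842449/639460 1922131/639460]
step 2: y = z − H·x̄ = [-9209977/1278920, 1468899/1278920]
step 2: S = H·P̄·Hᵀ + R = [17938639/639460 -20060133/639460; -20060133/639460 37759831/639460]
step 2: K = P̄·Hᵀ·S⁻¹ = [-3255231/6323144 -5598869/6323144; 130737987/429973792 -6686711/429973792]
step 2: x' = x̄ + K·y = [-5149155/3161572, -101844173/214986896]
step 2: P' = (I − K·H)·P̄ = [3341973/1580786 -1085077/6323144; -1085077/6323144 43579329/429973792]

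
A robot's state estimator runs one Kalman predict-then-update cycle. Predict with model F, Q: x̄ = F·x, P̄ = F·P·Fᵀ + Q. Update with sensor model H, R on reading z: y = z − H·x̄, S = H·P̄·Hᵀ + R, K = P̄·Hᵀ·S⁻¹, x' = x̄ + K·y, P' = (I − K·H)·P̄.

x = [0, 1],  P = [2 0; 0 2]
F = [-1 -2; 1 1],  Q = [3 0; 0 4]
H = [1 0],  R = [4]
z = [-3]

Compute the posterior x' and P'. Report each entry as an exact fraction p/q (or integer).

x' = [-47/17, 23/17]
P' = [52/17 -24/17; -24/17 100/17]

x̄ = F·x = [-2, 1]
P̄ = F·P·Fᵀ + Q = [13 -6; -6 8]
y = z − H·x̄ = [-1]
S = H·P̄·Hᵀ + R = [17]
K = P̄·Hᵀ·S⁻¹ = [13/17; -6/17]
x' = x̄ + K·y = [-47/17, 23/17]
P' = (I − K·H)·P̄ = [52/17 -24/17; -24/17 100/17]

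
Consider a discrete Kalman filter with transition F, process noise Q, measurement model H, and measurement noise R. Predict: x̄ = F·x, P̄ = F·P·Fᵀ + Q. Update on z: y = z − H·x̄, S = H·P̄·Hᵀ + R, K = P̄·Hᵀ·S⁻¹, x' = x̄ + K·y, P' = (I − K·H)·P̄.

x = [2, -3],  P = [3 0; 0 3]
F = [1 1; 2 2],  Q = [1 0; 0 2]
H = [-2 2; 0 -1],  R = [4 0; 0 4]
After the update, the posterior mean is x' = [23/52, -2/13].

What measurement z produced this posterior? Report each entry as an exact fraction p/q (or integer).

z = [-2, -1]

x̄ = F·x = [-1, -2]
P̄ = F·P·Fᵀ + Q = [7 12; 12 26]
S = H·P̄·Hᵀ + R = [40 -28; -28 30]
K = P̄·Hᵀ·S⁻¹ = [-9/104 -25/52; 7/26 -8/13]
x' − x̄ = [75/52, 24/13] = K·y
y = (KᵀK)⁻¹·Kᵀ·(x' − x̄) = [0, -3]
z = y + H·x̄ = [0, -3] + [-2, 2] = [-2, -1]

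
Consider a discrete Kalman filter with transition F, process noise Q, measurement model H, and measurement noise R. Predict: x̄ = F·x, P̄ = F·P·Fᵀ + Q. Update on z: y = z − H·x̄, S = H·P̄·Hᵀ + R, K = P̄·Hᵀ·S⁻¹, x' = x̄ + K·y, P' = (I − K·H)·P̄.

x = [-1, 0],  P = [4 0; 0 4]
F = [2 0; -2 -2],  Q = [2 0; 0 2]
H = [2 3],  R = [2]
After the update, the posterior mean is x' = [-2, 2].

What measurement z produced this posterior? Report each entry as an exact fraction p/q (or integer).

x̄ = F·x = [-2, 2]
P̄ = F·P·Fᵀ + Q = [18 -16; -16 34]
S = H·P̄·Hᵀ + R = [188]
K = P̄·Hᵀ·S⁻¹ = [-3/47; 35/94]
x' − x̄ = [0, 0] = K·y
y = (KᵀK)⁻¹·Kᵀ·(x' − x̄) = [0]
z = y + H·x̄ = [0] + [2] = [2]

z = [2]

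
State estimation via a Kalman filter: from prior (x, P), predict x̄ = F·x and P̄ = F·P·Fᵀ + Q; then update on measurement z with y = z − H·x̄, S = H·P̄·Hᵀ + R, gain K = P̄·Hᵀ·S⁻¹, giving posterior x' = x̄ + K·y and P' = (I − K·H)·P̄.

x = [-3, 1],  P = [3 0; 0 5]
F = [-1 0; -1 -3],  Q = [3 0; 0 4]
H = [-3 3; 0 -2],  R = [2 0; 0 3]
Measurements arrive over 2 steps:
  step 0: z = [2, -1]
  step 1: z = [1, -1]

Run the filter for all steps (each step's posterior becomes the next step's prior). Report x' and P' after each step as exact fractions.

step 0: x̄ = F·x = [3, 0]
step 0: P̄ = F·P·Fᵀ + Q = [6 3; 3 52]
step 0: y = z − H·x̄ = [11, -1]
step 0: S = H·P̄·Hᵀ + R = [470 -294; -294 211]
step 0: K = P̄·Hᵀ·S⁻¹ = [-3663/12734 -2733/6367; 441/12734 -2831/6367]
step 0: x' = x̄ + K·y = [3375/12734, 10513/12734]
step 0: P' = (I − K·H)·P̄ = [10641/12734 8199/12734; 8199/12734 8493/12734]
step 1: x̄ = F·x = [-3375/12734, -17457/6367]
step 1: P̄ = F·P·Fᵀ + Q = [48843/12734 17619/6367; 17619/6367 93604/6367]
step 1: y = z − H·x̄ = [107351/12734, -41281/6367]
step 1: S = H·P̄·Hᵀ + R = [1515643/12734 -455910/6367; -455910/6367 393517/6367]
step 1: K = P̄·Hᵀ·S⁻¹ = [-7569045/28384393 -11310852/28384393; 1367730/28384393 -11918732/28384393]
step 1: x' = x̄ + K·y = [2002881/28384393, 10982318/28384393]
step 1: P' = (I − K·H)·P̄ = [22012308/28384393 16966278/28384393; 16966278/28384393 17878098/28384393]

step 0: x' = [3375/12734, 10513/12734], P' = [10641/12734 8199/12734; 8199/12734 8493/12734]
step 1: x' = [2002881/28384393, 10982318/28384393], P' = [22012308/28384393 16966278/28384393; 16966278/28384393 17878098/28384393]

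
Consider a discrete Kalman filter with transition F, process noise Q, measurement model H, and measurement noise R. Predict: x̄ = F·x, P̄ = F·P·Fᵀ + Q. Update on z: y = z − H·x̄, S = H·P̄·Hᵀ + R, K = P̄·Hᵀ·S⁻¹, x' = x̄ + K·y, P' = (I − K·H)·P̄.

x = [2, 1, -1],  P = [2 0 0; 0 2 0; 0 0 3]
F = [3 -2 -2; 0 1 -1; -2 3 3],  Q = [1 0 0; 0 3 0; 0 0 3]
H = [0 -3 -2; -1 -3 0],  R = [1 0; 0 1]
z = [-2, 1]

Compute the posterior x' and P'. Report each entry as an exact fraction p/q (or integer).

x̄ = F·x = [6, 2, -4]
P̄ = F·P·Fᵀ + Q = [39 2 -42; 2 8 -3; -42 -3 56]
y = z − H·x̄ = [-4, 13]
S = H·P̄·Hᵀ + R = [261 -24; -24 124]
K = P̄·Hᵀ·S⁻¹ = [716/2649 -1097/3532; -238/2649 -401/1766; -2887/7947 3613/10596]
x' = x̄ + K·y = [9337/10596, -3139/5298, 59947/31788]
P' = (I − K·H)·P̄ = [13919/3532 -2137/1766 17801/10596; -2137/1766 423/883 -3569/5298; 17801/10596 -3569/5298 37895/31788]

x' = [9337/10596, -3139/5298, 59947/31788]
P' = [13919/3532 -2137/1766 17801/10596; -2137/1766 423/883 -3569/5298; 17801/10596 -3569/5298 37895/31788]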